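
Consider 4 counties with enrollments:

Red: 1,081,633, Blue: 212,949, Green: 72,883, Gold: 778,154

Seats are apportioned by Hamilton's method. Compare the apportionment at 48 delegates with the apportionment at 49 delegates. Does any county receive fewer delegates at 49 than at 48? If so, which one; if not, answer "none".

At 48 seats: Red 24, Blue 5, Green 2, Gold 17.
At 49 seats: Red 25, Blue 5, Green 1, Gold 18.
Green drops from 2 to 1.

Green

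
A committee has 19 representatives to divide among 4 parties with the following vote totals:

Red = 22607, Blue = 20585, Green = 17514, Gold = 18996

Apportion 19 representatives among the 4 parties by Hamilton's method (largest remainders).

Total 79702; standard divisor 79702/19 ≈ 4194.842.
Standard quotas: Red 5.3892, Blue 4.9072, Green 4.1751, Gold 4.5284.
Lower quotas: Red 5, Blue 4, Green 4, Gold 4 (sum 17, leaving 2 seats).
Remainders in descending order: Blue 0.9072, Gold 0.5284, Red 0.3892, Green 0.1751.
The surplus seats go to Blue, Gold.

Red 5, Blue 5, Green 4, Gold 5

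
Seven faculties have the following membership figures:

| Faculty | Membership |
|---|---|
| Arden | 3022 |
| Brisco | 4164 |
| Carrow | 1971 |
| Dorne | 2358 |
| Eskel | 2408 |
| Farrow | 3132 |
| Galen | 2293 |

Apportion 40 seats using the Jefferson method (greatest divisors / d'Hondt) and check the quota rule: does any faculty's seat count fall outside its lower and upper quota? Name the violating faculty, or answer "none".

none

Standard quotas: Arden 6.248, Brisco 8.609, Carrow 4.075, Dorne 4.875, Eskel 4.978, Farrow 6.475, Galen 4.741.
Jefferson allocation: Arden 6, Brisco 9, Carrow 4, Dorne 5, Eskel 5, Farrow 6, Galen 5.
Every allocation lies between the lower and upper quota.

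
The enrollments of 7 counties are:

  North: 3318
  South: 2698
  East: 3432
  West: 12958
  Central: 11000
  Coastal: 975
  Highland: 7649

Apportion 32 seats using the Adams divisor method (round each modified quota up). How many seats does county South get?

2

Standard divisor 42030/32 ≈ 1313.438; standard quotas: North 2.526, South 2.054, East 2.613, West 9.866, Central 8.375, Coastal 0.742, Highland 5.824.
Rounding up gives 3, 3, 3, 10, 9, 1, 6 = 35 seats, so the divisor must be adjusted.
With modified divisor 1500: modified quotas North 2.212, South 1.799, East 2.288, West 8.639, Central 7.333, Coastal 0.650, Highland 5.099.
Rounding up: North 3, South 2, East 3, West 9, Central 8, Coastal 1, Highland 6 (total 32).
South receives 2.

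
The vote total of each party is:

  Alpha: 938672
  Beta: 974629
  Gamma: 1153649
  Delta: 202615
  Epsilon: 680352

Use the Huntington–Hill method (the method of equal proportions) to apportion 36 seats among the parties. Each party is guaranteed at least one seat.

With divisor 110310: modified quotas Alpha 8.509, Beta 8.835, Gamma 10.458, Delta 1.837, Epsilon 6.168.
Geometric-mean thresholds: Alpha √(8·9)=8.485, Beta √(8·9)=8.485, Gamma √(10·11)=10.488, Delta √(1·2)=1.414, Epsilon √(6·7)=6.481.
Each quota rounded against its threshold gives Alpha 9, Beta 9, Gamma 10, Delta 2, Epsilon 6 (total 36).

Alpha: 9; Beta: 9; Gamma: 10; Delta: 2; Epsilon: 6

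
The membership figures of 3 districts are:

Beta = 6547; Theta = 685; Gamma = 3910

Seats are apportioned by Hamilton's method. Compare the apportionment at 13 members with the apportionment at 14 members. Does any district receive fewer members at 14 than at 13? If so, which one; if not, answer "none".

At 13 seats: Beta 8, Theta 1, Gamma 4.
At 14 seats: Beta 8, Theta 1, Gamma 5.
No district's allocation decreased.

none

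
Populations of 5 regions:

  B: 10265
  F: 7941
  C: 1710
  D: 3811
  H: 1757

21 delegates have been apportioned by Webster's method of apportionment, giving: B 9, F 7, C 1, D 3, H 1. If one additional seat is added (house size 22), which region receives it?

H

Priority for the next seat is population ÷ (current seats + 0.5).
Priorities: B 1080.526, F 1058.800, C 1140.000, D 1088.857, H 1171.333.
Highest priority: H.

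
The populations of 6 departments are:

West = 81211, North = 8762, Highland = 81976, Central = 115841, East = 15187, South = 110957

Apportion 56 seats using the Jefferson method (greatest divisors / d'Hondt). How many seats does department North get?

1

Standard divisor 413934/56 ≈ 7391.679; standard quotas: West 10.987, North 1.185, Highland 11.090, Central 15.672, East 2.055, South 15.011.
Rounding down gives 10, 1, 11, 15, 2, 15 = 54 seats, so the divisor must be adjusted.
With modified divisor 7100: modified quotas West 11.438, North 1.234, Highland 11.546, Central 16.316, East 2.139, South 15.628.
Rounding down: West 11, North 1, Highland 11, Central 16, East 2, South 15 (total 56).
North receives 1.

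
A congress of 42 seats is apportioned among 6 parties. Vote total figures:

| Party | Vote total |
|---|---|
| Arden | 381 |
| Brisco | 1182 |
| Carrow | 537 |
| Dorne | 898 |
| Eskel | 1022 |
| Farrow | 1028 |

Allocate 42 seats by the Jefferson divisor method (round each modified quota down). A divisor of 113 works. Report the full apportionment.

Arden=3, Brisco=10, Carrow=4, Dorne=7, Eskel=9, Farrow=9

With modified divisor 113: modified quotas Arden 3.372, Brisco 10.460, Carrow 4.752, Dorne 7.947, Eskel 9.044, Farrow 9.097.
Rounding down: Arden 3, Brisco 10, Carrow 4, Dorne 7, Eskel 9, Farrow 9 (total 42).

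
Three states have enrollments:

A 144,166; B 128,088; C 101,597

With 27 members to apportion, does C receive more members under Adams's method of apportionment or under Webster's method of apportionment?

Adams

Adams: A 10, B 9, C 8.
Webster: A 11, B 9, C 7.
C gets 8 under Adams and 7 under Webster.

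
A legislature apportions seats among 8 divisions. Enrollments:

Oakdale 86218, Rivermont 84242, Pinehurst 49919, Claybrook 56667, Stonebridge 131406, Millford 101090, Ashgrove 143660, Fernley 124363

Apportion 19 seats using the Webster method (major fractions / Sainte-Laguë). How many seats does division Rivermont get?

Standard divisor 777565/19 ≈ 40924.474; standard quotas: Oakdale 2.107, Rivermont 2.058, Pinehurst 1.220, Claybrook 1.385, Stonebridge 3.211, Millford 2.470, Ashgrove 3.510, Fernley 3.039.
Rounding to the nearest integer gives 2, 2, 1, 1, 3, 2, 4, 3 = 18 seats, so the divisor must be adjusted.
With modified divisor 39100: modified quotas Oakdale 2.205, Rivermont 2.155, Pinehurst 1.277, Claybrook 1.449, Stonebridge 3.361, Millford 2.585, Ashgrove 3.674, Fernley 3.181.
Rounding to the nearest integer: Oakdale 2, Rivermont 2, Pinehurst 1, Claybrook 1, Stonebridge 3, Millford 3, Ashgrove 4, Fernley 3 (total 19).
Rivermont receives 2.

2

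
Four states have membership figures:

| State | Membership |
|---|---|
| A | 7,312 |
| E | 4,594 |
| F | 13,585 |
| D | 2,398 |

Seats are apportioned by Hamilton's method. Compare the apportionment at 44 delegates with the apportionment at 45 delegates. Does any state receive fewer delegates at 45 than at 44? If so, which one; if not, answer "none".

none

At 44 seats: A 12, E 7, F 21, D 4.
At 45 seats: A 12, E 7, F 22, D 4.
No state's allocation decreased.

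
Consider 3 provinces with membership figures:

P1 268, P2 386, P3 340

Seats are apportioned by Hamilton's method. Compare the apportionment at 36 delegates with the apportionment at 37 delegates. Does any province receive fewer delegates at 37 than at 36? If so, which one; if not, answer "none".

At 36 seats: P1 10, P2 14, P3 12.
At 37 seats: P1 10, P2 14, P3 13.
No province's allocation decreased.

none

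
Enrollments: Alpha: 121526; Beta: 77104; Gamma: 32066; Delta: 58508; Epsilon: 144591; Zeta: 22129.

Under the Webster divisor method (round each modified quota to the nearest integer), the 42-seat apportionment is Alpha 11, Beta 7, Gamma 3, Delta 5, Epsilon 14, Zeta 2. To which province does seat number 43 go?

Priority for the next seat is population ÷ (current seats + 0.5).
Priorities: Alpha 10567.478, Beta 10280.533, Gamma 9161.714, Delta 10637.818, Epsilon 9971.793, Zeta 8851.600.
Highest priority: Delta.

Delta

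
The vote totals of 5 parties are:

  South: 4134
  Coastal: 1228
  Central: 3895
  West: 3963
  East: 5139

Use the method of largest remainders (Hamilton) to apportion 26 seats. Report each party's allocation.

Total 18359; standard divisor 18359/26 ≈ 706.115.
Standard quotas: South 5.8546, Coastal 1.7391, Central 5.5161, West 5.6124, East 7.2778.
Lower quotas: South 5, Coastal 1, Central 5, West 5, East 7 (sum 23, leaving 3 seats).
Remainders in descending order: South 0.8546, Coastal 0.7391, West 0.6124, Central 0.5161, East 0.2778.
Largest remainders: South, Coastal, West receive the extra seats.

South 6; Coastal 2; Central 5; West 6; East 7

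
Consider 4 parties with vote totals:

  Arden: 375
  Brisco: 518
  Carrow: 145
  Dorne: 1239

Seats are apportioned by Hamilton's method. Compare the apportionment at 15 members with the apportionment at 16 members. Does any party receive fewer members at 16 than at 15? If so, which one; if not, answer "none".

At 15 seats: Arden 3, Brisco 3, Carrow 1, Dorne 8.
At 16 seats: Arden 2, Brisco 4, Carrow 1, Dorne 9.
Arden drops from 3 to 2.

Arden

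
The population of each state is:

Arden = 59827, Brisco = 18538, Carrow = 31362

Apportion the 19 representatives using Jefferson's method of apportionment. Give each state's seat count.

Arden 11; Brisco 3; Carrow 5

Standard divisor 109727/19 ≈ 5775.105; standard quotas: Arden 10.359, Brisco 3.210, Carrow 5.431.
Rounding down gives 10, 3, 5 = 18 seats, so the divisor must be adjusted.
With modified divisor 5300: modified quotas Arden 11.288, Brisco 3.498, Carrow 5.917.
Rounding down: Arden 11, Brisco 3, Carrow 5 (total 19).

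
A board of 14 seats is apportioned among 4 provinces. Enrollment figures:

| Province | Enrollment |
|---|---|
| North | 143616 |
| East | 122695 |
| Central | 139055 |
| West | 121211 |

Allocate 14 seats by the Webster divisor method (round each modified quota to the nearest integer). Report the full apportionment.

North 4, East 3, Central 4, West 3

Standard divisor 526577/14 ≈ 37612.643; standard quotas: North 3.818, East 3.262, Central 3.697, West 3.223.
Rounding to the nearest integer gives North 4, East 3, Central 4, West 3 — total 14, matching the house size, so no adjustment is needed.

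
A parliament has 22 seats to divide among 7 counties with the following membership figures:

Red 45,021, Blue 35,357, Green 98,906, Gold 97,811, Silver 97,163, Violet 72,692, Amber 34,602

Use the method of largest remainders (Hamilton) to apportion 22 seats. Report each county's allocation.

Red 2, Blue 2, Green 5, Gold 4, Silver 4, Violet 3, Amber 2

Standard divisor: 481552 ÷ 22 ≈ 21888.727.
Standard quotas: Red 2.0568, Blue 1.6153, Green 4.5186, Gold 4.4686, Silver 4.4390, Violet 3.3210, Amber 1.5808.
Lower quotas: Red 2, Blue 1, Green 4, Gold 4, Silver 4, Violet 3, Amber 1 (sum 19, leaving 3 seats).
Remainders in descending order: Blue 0.6153, Amber 0.5808, Green 0.5186, Gold 0.4686, Silver 0.4390, Violet 0.3210, Red 0.0568.
Largest remainders: Blue, Amber, Green receive the extra seats.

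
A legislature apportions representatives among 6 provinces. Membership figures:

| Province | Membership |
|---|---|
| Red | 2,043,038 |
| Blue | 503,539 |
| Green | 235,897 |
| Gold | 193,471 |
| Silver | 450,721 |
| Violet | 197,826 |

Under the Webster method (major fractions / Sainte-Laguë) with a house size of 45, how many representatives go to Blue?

6

Standard divisor 3624492/45 ≈ 80544.267; standard quotas: Red 25.365, Blue 6.252, Green 2.929, Gold 2.402, Silver 5.596, Violet 2.456.
Rounding to the nearest integer gives 25, 6, 3, 2, 6, 2 = 44 seats, so the divisor must be adjusted.
With modified divisor 79822.5: modified quotas Red 25.595, Blue 6.308, Green 2.955, Gold 2.424, Silver 5.647, Violet 2.478.
Rounding to the nearest integer: Red 26, Blue 6, Green 3, Gold 2, Silver 6, Violet 2 (total 45).
Blue receives 6.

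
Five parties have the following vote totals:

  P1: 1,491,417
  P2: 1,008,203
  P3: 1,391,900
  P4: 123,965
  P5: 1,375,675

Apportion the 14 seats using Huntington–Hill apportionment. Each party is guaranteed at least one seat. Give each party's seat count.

With divisor 406702: modified quotas P1 3.667, P2 2.479, P3 3.422, P4 0.305, P5 3.383.
Geometric-mean thresholds: P1 √(3·4)=3.464, P2 √(2·3)=2.449, P3 √(3·4)=3.464, P4 (min 1), P5 √(3·4)=3.464.
Each quota rounded against its threshold gives P1 4, P2 3, P3 3, P4 1, P5 3 (total 14).

P1 4, P2 3, P3 3, P4 1, P5 3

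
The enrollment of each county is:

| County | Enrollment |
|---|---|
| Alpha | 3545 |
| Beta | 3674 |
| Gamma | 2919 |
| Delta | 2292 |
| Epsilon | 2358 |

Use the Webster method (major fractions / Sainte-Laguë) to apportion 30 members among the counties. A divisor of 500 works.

Alpha=7, Beta=7, Gamma=6, Delta=5, Epsilon=5

With modified divisor 500: modified quotas Alpha 7.090, Beta 7.348, Gamma 5.838, Delta 4.584, Epsilon 4.716.
Rounding to the nearest integer: Alpha 7, Beta 7, Gamma 6, Delta 5, Epsilon 5 (total 30).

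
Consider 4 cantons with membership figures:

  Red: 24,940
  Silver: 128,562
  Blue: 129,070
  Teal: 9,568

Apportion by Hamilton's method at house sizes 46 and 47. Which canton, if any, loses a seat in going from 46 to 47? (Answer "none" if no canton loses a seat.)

Teal

At 46 seats: Red 4, Silver 20, Blue 20, Teal 2.
At 47 seats: Red 4, Silver 21, Blue 21, Teal 1.
Teal drops from 2 to 1.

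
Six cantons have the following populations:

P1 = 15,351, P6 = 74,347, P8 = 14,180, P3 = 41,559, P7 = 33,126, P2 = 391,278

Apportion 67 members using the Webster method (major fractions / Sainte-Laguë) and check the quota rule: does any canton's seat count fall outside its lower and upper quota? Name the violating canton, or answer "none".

P2

Standard quotas: P1 1.805, P6 8.741, P8 1.667, P3 4.886, P7 3.895, P2 46.005.
Webster allocation: P1 2, P6 9, P8 2, P3 5, P7 4, P2 45.
P2 has quota 46.005 (lower 46, upper 47) but receives 45 — outside the quota interval.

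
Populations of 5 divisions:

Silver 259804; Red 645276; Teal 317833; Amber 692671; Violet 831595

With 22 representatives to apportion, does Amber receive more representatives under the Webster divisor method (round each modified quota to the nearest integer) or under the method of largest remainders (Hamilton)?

Hamilton

Webster: Silver 2, Red 5, Teal 3, Amber 5, Violet 7.
Hamilton: Silver 2, Red 5, Teal 2, Amber 6, Violet 7.
Amber gets 5 under Webster and 6 under Hamilton.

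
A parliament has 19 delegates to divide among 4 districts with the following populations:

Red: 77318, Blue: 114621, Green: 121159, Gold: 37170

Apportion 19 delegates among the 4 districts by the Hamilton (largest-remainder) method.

Red: 4, Blue: 6, Green: 7, Gold: 2

Total 350268; standard divisor 350268/19 ≈ 18435.158.
Standard quotas: Red 4.1941, Blue 6.2175, Green 6.5722, Gold 2.0163.
Lower quotas: Red 4, Blue 6, Green 6, Gold 2 (sum 18, leaving 1 seat).
Remainders in descending order: Green 0.5722, Blue 0.2175, Red 0.1941, Gold 0.0163.
The surplus seat goes to Green.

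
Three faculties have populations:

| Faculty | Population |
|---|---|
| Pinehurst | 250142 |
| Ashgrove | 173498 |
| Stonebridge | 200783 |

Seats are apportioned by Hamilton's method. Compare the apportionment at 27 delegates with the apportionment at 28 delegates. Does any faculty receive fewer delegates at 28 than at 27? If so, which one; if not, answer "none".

At 27 seats: Pinehurst 11, Ashgrove 7, Stonebridge 9.
At 28 seats: Pinehurst 11, Ashgrove 8, Stonebridge 9.
No faculty's allocation decreased.

none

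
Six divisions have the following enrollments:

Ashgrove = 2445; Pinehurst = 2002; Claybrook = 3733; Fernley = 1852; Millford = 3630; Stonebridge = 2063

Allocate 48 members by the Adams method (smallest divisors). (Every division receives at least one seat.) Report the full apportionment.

Ashgrove 8; Pinehurst 6; Claybrook 11; Fernley 6; Millford 11; Stonebridge 6

Standard divisor 15725/48 ≈ 327.604; standard quotas: Ashgrove 7.463, Pinehurst 6.111, Claybrook 11.395, Fernley 5.653, Millford 11.080, Stonebridge 6.297.
Rounding up gives 8, 7, 12, 6, 12, 7 = 52 seats, so the divisor must be adjusted.
With modified divisor 347: modified quotas Ashgrove 7.046, Pinehurst 5.769, Claybrook 10.758, Fernley 5.337, Millford 10.461, Stonebridge 5.945.
Rounding up: Ashgrove 8, Pinehurst 6, Claybrook 11, Fernley 6, Millford 11, Stonebridge 6 (total 48).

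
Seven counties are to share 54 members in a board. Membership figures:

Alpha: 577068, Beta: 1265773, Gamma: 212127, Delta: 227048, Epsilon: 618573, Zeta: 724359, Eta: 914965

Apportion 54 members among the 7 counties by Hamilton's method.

Alpha=7; Beta=15; Gamma=2; Delta=3; Epsilon=7; Zeta=9; Eta=11

Standard divisor: 4539913 ÷ 54 ≈ 84072.463.
Standard quotas: Alpha 6.8639, Beta 15.0557, Gamma 2.5231, Delta 2.7006, Epsilon 7.3576, Zeta 8.6159, Eta 10.8831.
Lower quotas: Alpha 6, Beta 15, Gamma 2, Delta 2, Epsilon 7, Zeta 8, Eta 10 (sum 50, leaving 4 seats).
Remainders in descending order: Eta 0.8831, Alpha 0.8639, Delta 0.7006, Zeta 0.6159, Gamma 0.5231, Epsilon 0.3576, Beta 0.0557.
The surplus seats go to Eta, Alpha, Delta, Zeta.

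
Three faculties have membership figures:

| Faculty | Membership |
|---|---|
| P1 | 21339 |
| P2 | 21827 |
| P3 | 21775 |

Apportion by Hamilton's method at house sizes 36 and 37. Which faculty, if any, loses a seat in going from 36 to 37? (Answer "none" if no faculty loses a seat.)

none

At 36 seats: P1 12, P2 12, P3 12.
At 37 seats: P1 12, P2 13, P3 12.
No faculty's allocation decreased.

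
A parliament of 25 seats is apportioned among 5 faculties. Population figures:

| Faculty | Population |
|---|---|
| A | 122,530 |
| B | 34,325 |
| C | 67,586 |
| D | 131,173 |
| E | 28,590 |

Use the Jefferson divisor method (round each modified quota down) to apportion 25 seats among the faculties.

Standard divisor 384204/25 ≈ 15368.16; standard quotas: A 7.973, B 2.234, C 4.398, D 8.535, E 1.860.
Rounding down gives 7, 2, 4, 8, 1 = 22 seats, so the divisor must be adjusted.
With modified divisor 14000: modified quotas A 8.752, B 2.452, C 4.828, D 9.370, E 2.042.
Rounding down: A 8, B 2, C 4, D 9, E 2 (total 25).

A: 8, B: 2, C: 4, D: 9, E: 2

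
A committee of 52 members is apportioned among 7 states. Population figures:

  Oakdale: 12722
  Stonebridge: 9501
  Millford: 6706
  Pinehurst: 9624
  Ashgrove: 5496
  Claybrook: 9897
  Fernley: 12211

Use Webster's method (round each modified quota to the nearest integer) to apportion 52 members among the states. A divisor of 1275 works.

With modified divisor 1275: modified quotas Oakdale 9.978, Stonebridge 7.452, Millford 5.260, Pinehurst 7.548, Ashgrove 4.311, Claybrook 7.762, Fernley 9.577.
Rounding to the nearest integer: Oakdale 10, Stonebridge 7, Millford 5, Pinehurst 8, Ashgrove 4, Claybrook 8, Fernley 10 (total 52).

Oakdale 10, Stonebridge 7, Millford 5, Pinehurst 8, Ashgrove 4, Claybrook 8, Fernley 10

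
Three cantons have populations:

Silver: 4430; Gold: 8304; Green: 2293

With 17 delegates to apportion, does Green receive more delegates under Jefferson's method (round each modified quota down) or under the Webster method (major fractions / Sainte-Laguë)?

Jefferson: Silver 5, Gold 10, Green 2.
Webster: Silver 5, Gold 9, Green 3.
Green gets 2 under Jefferson and 3 under Webster.

Webster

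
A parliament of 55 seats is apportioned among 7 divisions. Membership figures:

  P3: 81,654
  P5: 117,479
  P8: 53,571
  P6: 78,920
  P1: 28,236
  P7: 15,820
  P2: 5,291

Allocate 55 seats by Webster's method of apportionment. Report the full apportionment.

Standard divisor 380971/55 ≈ 6926.745; standard quotas: P3 11.788, P5 16.960, P8 7.734, P6 11.394, P1 4.076, P7 2.284, P2 0.764.
Rounding to the nearest integer gives P3 12, P5 17, P8 8, P6 11, P1 4, P7 2, P2 1 — total 55, matching the house size, so no adjustment is needed.

P3 12, P5 17, P8 8, P6 11, P1 4, P7 2, P2 1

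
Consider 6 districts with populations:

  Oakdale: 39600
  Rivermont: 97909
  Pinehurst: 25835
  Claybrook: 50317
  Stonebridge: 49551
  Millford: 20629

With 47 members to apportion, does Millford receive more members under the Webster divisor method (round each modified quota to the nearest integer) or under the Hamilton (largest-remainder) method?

Webster: Oakdale 7, Rivermont 17, Pinehurst 4, Claybrook 8, Stonebridge 8, Millford 3.
Hamilton: Oakdale 7, Rivermont 16, Pinehurst 4, Claybrook 8, Stonebridge 8, Millford 4.
Millford gets 3 under Webster and 4 under Hamilton.

Hamilton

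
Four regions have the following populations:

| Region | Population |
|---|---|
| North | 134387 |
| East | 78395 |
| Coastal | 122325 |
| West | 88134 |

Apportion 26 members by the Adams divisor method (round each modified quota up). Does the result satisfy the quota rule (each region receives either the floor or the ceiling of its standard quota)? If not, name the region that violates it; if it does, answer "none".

Standard quotas: North 8.255, East 4.816, Coastal 7.515, West 5.414.
Adams allocation: North 8, East 5, Coastal 7, West 6.
Every allocation lies between the lower and upper quota.

none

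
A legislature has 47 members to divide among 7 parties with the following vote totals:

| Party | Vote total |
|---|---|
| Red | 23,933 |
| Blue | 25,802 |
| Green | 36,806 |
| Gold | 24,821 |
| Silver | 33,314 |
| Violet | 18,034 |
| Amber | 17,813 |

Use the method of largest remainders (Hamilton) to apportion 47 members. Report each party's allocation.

Total 180523; standard divisor 180523/47 ≈ 3840.915.
Standard quotas: Red 6.2311, Blue 6.7177, Green 9.5826, Gold 6.4623, Silver 8.6735, Violet 4.6952, Amber 4.6377.
Lower quotas: Red 6, Blue 6, Green 9, Gold 6, Silver 8, Violet 4, Amber 4 (sum 43, leaving 4 seats).
Remainders in descending order: Blue 0.7177, Violet 0.6952, Silver 0.6735, Amber 0.6377, Green 0.5826, Gold 0.4623, Red 0.2311.
The surplus seats go to Blue, Violet, Silver, Amber.

Red 6; Blue 7; Green 9; Gold 6; Silver 9; Violet 5; Amber 5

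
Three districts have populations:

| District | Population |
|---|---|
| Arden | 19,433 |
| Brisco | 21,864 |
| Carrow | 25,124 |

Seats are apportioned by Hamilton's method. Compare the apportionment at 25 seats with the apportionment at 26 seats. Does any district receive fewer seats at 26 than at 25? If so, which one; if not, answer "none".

none

At 25 seats: Arden 7, Brisco 8, Carrow 10.
At 26 seats: Arden 8, Brisco 8, Carrow 10.
No district's allocation decreased.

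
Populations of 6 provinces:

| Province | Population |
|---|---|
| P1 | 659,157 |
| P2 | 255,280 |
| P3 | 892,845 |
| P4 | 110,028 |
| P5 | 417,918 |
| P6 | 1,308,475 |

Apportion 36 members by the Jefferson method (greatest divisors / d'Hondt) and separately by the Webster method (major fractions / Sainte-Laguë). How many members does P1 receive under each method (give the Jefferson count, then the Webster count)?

7 and 6

Jefferson: P1 7, P2 2, P3 9, P4 1, P5 4, P6 13.
Webster: P1 6, P2 3, P3 9, P4 1, P5 4, P6 13.
P1 gets 7 under Jefferson and 6 under Webster.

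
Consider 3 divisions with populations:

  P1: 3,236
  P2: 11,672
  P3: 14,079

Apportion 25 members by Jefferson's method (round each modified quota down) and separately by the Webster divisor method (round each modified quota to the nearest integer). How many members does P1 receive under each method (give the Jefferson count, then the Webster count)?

2 and 3

Jefferson: P1 2, P2 10, P3 13.
Webster: P1 3, P2 10, P3 12.
P1 gets 2 under Jefferson and 3 under Webster.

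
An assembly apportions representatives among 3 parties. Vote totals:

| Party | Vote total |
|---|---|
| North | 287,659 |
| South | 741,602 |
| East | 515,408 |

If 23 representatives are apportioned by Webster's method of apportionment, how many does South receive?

Standard divisor 1544669/23 ≈ 67159.522; standard quotas: North 4.283, South 11.042, East 7.674.
Rounding to the nearest integer gives North 4, South 11, East 8 — total 23, matching the house size, so no adjustment is needed.
South receives 11.

11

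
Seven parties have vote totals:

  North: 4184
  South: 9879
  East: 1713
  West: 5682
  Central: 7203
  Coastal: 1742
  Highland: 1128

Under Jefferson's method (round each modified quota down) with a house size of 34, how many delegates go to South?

Standard divisor 31531/34 ≈ 927.382; standard quotas: North 4.512, South 10.653, East 1.847, West 6.127, Central 7.767, Coastal 1.878, Highland 1.216.
Rounding down gives 4, 10, 1, 6, 7, 1, 1 = 30 seats, so the divisor must be adjusted.
With modified divisor 847: modified quotas North 4.940, South 11.664, East 2.022, West 6.708, Central 8.504, Coastal 2.057, Highland 1.332.
Rounding down: North 4, South 11, East 2, West 6, Central 8, Coastal 2, Highland 1 (total 34).
South receives 11.

11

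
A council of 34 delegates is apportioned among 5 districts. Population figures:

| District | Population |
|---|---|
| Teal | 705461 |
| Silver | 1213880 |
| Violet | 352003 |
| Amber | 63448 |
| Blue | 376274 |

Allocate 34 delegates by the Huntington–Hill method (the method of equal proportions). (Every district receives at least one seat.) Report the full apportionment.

With divisor 80925: modified quotas Teal 8.717, Silver 15.000, Violet 4.350, Amber 0.784, Blue 4.650.
Geometric-mean thresholds: Teal √(8·9)=8.485, Silver √(15·16)=15.492, Violet √(4·5)=4.472, Amber (min 1), Blue √(4·5)=4.472.
Each quota rounded against its threshold gives Teal 9, Silver 15, Violet 4, Amber 1, Blue 5 (total 34).

Teal 9; Silver 15; Violet 4; Amber 1; Blue 5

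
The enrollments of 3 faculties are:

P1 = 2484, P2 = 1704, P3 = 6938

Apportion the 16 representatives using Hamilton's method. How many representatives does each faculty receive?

P1: 4, P2: 2, P3: 10

Total 11126; standard divisor 11126/16 ≈ 695.375.
Standard quotas: P1 3.5722, P2 2.4505, P3 9.9774.
Lower quotas: P1 3, P2 2, P3 9 (sum 14, leaving 2 seats).
Remainders in descending order: P3 0.9774, P1 0.5722, P2 0.4505.
The surplus seats go to P3, P1.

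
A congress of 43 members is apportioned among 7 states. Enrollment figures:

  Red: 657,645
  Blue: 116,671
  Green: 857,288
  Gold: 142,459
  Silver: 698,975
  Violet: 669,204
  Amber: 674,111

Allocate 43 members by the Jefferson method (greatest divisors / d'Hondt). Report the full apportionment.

Standard divisor 3816353/43 ≈ 88752.395; standard quotas: Red 7.410, Blue 1.315, Green 9.659, Gold 1.605, Silver 7.876, Violet 7.540, Amber 7.595.
Rounding down gives 7, 1, 9, 1, 7, 7, 7 = 39 seats, so the divisor must be adjusted.
With modified divisor 82900: modified quotas Red 7.933, Blue 1.407, Green 10.341, Gold 1.718, Silver 8.432, Violet 8.072, Amber 8.132.
Rounding down: Red 7, Blue 1, Green 10, Gold 1, Silver 8, Violet 8, Amber 8 (total 43).

Red 7, Blue 1, Green 10, Gold 1, Silver 8, Violet 8, Amber 8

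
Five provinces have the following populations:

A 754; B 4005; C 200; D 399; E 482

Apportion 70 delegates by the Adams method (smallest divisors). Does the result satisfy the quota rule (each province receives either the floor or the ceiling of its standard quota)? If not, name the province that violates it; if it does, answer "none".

B

Standard quotas: A 9.038, B 48.005, C 2.397, D 4.783, E 5.777.
Adams allocation: A 9, B 47, C 3, D 5, E 6.
B has quota 48.005 (lower 48, upper 49) but receives 47 — outside the quota interval.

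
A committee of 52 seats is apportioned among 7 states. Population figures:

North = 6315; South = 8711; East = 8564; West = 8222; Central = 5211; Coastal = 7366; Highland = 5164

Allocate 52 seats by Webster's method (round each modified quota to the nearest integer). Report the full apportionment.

North 7, South 9, East 9, West 9, Central 5, Coastal 8, Highland 5

Standard divisor 49553/52 ≈ 952.942; standard quotas: North 6.627, South 9.141, East 8.987, West 8.628, Central 5.468, Coastal 7.730, Highland 5.419.
Rounding to the nearest integer gives North 7, South 9, East 9, West 9, Central 5, Coastal 8, Highland 5 — total 52, matching the house size, so no adjustment is needed.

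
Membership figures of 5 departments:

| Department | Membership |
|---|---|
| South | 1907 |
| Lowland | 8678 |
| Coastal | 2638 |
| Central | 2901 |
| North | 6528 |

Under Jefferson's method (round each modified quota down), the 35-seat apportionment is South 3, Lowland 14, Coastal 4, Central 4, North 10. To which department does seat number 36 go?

North

Priority for the next seat is population ÷ (current seats + 1).
Priorities: South 476.750, Lowland 578.533, Coastal 527.600, Central 580.200, North 593.455.
Highest priority: North.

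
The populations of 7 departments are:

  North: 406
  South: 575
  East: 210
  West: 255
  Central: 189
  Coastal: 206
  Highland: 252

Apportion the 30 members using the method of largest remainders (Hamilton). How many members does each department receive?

The standard divisor is 2093/30 ≈ 69.767.
Standard quotas: North 5.819, South 8.242, East 3.010, West 3.655, Central 2.709, Coastal 2.953, Highland 3.612.
Lower quotas: North 5, South 8, East 3, West 3, Central 2, Coastal 2, Highland 3 (sum 26, leaving 4 seats).
Remainders in descending order: Coastal 0.953, North 0.819, Central 0.709, West 0.655, Highland 0.612, South 0.242, East 0.010.
The surplus seats go to Coastal, North, Central, West.

North=6, South=8, East=3, West=4, Central=3, Coastal=3, Highland=3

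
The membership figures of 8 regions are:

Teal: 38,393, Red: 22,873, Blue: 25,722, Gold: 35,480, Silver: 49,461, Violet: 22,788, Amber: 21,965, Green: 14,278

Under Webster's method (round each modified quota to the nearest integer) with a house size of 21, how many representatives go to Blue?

Standard divisor 230960/21 ≈ 10998.095; standard quotas: Teal 3.491, Red 2.080, Blue 2.339, Gold 3.226, Silver 4.497, Violet 2.072, Amber 1.997, Green 1.298.
Rounding to the nearest integer gives 3, 2, 2, 3, 4, 2, 2, 1 = 19 seats, so the divisor must be adjusted.
With modified divisor 10600: modified quotas Teal 3.622, Red 2.158, Blue 2.427, Gold 3.347, Silver 4.666, Violet 2.150, Amber 2.072, Green 1.347.
Rounding to the nearest integer: Teal 4, Red 2, Blue 2, Gold 3, Silver 5, Violet 2, Amber 2, Green 1 (total 21).
Blue receives 2.

2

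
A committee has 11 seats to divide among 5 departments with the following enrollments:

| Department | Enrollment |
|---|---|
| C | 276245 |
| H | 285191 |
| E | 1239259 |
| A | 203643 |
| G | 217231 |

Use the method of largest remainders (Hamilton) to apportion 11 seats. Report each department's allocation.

C: 1, H: 2, E: 6, A: 1, G: 1

Total 2221569; standard divisor 2221569/11 ≈ 201960.818.
Standard quotas: C 1.3678, H 1.4121, E 6.1361, A 1.0083, G 1.0756.
Lower quotas: C 1, H 1, E 6, A 1, G 1 (sum 10, leaving 1 seat).
Remainders in descending order: H 0.4121, C 0.3678, E 0.1361, G 0.0756, A 0.0083.
Largest remainder: H receives the extra seat.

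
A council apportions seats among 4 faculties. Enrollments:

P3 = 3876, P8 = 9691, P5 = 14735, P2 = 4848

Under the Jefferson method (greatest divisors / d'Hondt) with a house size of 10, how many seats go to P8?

Standard divisor 33150/10 ≈ 3315; standard quotas: P3 1.169, P8 2.923, P5 4.445, P2 1.462.
Rounding down gives 1, 2, 4, 1 = 8 seats, so the divisor must be adjusted.
With modified divisor 2700: modified quotas P3 1.436, P8 3.589, P5 5.457, P2 1.796.
Rounding down: P3 1, P8 3, P5 5, P2 1 (total 10).
P8 receives 3.

3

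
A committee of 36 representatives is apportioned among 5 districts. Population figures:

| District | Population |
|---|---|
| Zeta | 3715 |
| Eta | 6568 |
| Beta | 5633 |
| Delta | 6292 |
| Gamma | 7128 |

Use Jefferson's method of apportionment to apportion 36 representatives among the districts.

Zeta: 4, Eta: 8, Beta: 7, Delta: 8, Gamma: 9

Standard divisor 29336/36 ≈ 814.889; standard quotas: Zeta 4.559, Eta 8.060, Beta 6.913, Delta 7.721, Gamma 8.747.
Rounding down gives 4, 8, 6, 7, 8 = 33 seats, so the divisor must be adjusted.
With modified divisor 760: modified quotas Zeta 4.888, Eta 8.642, Beta 7.412, Delta 8.279, Gamma 9.379.
Rounding down: Zeta 4, Eta 8, Beta 7, Delta 8, Gamma 9 (total 36).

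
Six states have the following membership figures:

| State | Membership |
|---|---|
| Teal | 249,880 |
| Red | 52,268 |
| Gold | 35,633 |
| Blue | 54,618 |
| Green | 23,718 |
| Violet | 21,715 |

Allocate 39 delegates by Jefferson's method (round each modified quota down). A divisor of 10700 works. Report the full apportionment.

Teal: 23, Red: 4, Gold: 3, Blue: 5, Green: 2, Violet: 2

With modified divisor 10700: modified quotas Teal 23.353, Red 4.885, Gold 3.330, Blue 5.104, Green 2.217, Violet 2.029.
Rounding down: Teal 23, Red 4, Gold 3, Blue 5, Green 2, Violet 2 (total 39).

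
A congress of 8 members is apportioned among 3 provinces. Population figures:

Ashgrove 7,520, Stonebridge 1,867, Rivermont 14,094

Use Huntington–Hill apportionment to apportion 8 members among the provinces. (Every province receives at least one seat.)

With divisor 3111: modified quotas Ashgrove 2.417, Stonebridge 0.600, Rivermont 4.530.
Geometric-mean thresholds: Ashgrove √(2·3)=2.449, Stonebridge (min 1), Rivermont √(4·5)=4.472.
Each quota rounded against its threshold gives Ashgrove 2, Stonebridge 1, Rivermont 5 (total 8).

Ashgrove 2, Stonebridge 1, Rivermont 5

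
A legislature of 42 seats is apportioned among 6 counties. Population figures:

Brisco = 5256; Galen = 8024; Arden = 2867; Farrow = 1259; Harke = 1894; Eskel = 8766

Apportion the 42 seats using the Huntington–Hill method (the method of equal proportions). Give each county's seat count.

Brisco 8; Galen 12; Arden 4; Farrow 2; Harke 3; Eskel 13

With divisor 674: modified quotas Brisco 7.798, Galen 11.905, Arden 4.254, Farrow 1.868, Harke 2.810, Eskel 13.006.
Geometric-mean thresholds: Brisco √(7·8)=7.483, Galen √(11·12)=11.489, Arden √(4·5)=4.472, Farrow √(1·2)=1.414, Harke √(2·3)=2.449, Eskel √(13·14)=13.491.
Each quota rounded against its threshold gives Brisco 8, Galen 12, Arden 4, Farrow 2, Harke 3, Eskel 13 (total 42).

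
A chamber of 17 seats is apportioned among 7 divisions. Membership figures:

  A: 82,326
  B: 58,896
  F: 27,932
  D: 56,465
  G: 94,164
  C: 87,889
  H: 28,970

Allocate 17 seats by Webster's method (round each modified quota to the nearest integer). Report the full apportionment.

A 3, B 2, F 1, D 2, G 4, C 4, H 1

Standard divisor 436642/17 ≈ 25684.824; standard quotas: A 3.205, B 2.293, F 1.087, D 2.198, G 3.666, C 3.422, H 1.128.
Rounding to the nearest integer gives 3, 2, 1, 2, 4, 3, 1 = 16 seats, so the divisor must be adjusted.
With modified divisor 24300: modified quotas A 3.388, B 2.424, F 1.149, D 2.324, G 3.875, C 3.617, H 1.192.
Rounding to the nearest integer: A 3, B 2, F 1, D 2, G 4, C 4, H 1 (total 17).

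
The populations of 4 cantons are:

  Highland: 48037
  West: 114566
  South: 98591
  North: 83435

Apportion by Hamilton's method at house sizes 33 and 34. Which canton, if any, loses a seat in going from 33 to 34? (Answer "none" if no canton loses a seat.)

none

At 33 seats: Highland 5, West 11, South 9, North 8.
At 34 seats: Highland 5, West 11, South 10, North 8.
No canton's allocation decreased.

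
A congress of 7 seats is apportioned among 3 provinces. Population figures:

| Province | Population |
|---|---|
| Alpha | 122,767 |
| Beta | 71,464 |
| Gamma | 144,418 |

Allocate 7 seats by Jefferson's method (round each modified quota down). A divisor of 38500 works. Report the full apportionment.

Alpha: 3, Beta: 1, Gamma: 3

With modified divisor 38500: modified quotas Alpha 3.189, Beta 1.856, Gamma 3.751.
Rounding down: Alpha 3, Beta 1, Gamma 3 (total 7).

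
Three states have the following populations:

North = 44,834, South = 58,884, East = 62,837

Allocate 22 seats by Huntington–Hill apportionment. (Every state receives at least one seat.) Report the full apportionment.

North 6, South 8, East 8

With divisor 7637: modified quotas North 5.871, South 7.710, East 8.228.
Geometric-mean thresholds: North √(5·6)=5.477, South √(7·8)=7.483, East √(8·9)=8.485.
Each quota rounded against its threshold gives North 6, South 8, East 8 (total 22).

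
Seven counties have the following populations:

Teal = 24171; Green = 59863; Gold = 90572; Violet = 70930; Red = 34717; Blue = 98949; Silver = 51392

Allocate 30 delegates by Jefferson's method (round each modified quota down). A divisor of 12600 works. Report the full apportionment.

Teal=1; Green=4; Gold=7; Violet=5; Red=2; Blue=7; Silver=4

With modified divisor 12600: modified quotas Teal 1.918, Green 4.751, Gold 7.188, Violet 5.629, Red 2.755, Blue 7.853, Silver 4.079.
Rounding down: Teal 1, Green 4, Gold 7, Violet 5, Red 2, Blue 7, Silver 4 (total 30).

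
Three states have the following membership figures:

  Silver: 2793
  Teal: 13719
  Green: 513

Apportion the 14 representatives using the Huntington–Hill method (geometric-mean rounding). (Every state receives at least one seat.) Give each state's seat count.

Silver: 2, Teal: 11, Green: 1

With divisor 1251: modified quotas Silver 2.233, Teal 10.966, Green 0.410.
Geometric-mean thresholds: Silver √(2·3)=2.449, Teal √(10·11)=10.488, Green (min 1).
Each quota rounded against its threshold gives Silver 2, Teal 11, Green 1 (total 14).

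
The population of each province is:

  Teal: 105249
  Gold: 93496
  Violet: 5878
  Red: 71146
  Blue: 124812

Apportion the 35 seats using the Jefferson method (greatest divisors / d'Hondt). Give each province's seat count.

Teal: 10, Gold: 8, Violet: 0, Red: 6, Blue: 11

Standard divisor 400581/35 ≈ 11445.171; standard quotas: Teal 9.196, Gold 8.169, Violet 0.514, Red 6.216, Blue 10.905.
Rounding down gives 9, 8, 0, 6, 10 = 33 seats, so the divisor must be adjusted.
With modified divisor 10500: modified quotas Teal 10.024, Gold 8.904, Violet 0.560, Red 6.776, Blue 11.887.
Rounding down: Teal 10, Gold 8, Violet 0, Red 6, Blue 11 (total 35).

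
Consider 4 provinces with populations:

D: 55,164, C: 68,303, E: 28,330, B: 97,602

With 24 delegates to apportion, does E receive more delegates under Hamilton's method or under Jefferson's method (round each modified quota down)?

Hamilton: D 5, C 7, E 3, B 9.
Jefferson: D 5, C 7, E 2, B 10.
E gets 3 under Hamilton and 2 under Jefferson.

Hamilton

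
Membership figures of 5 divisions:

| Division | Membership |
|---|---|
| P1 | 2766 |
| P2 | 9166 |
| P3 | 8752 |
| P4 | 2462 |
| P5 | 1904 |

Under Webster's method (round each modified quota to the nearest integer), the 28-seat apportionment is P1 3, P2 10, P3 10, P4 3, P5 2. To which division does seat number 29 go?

Priority for the next seat is population ÷ (current seats + 0.5).
Priorities: P1 790.286, P2 872.952, P3 833.524, P4 703.429, P5 761.600.
Highest priority: P2.

P2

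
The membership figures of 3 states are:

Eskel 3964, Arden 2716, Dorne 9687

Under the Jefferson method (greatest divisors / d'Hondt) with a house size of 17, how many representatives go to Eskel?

Standard divisor 16367/17 ≈ 962.765; standard quotas: Eskel 4.117, Arden 2.821, Dorne 10.062.
Rounding down gives 4, 2, 10 = 16 seats, so the divisor must be adjusted.
With modified divisor 890: modified quotas Eskel 4.454, Arden 3.052, Dorne 10.884.
Rounding down: Eskel 4, Arden 3, Dorne 10 (total 17).
Eskel receives 4.

4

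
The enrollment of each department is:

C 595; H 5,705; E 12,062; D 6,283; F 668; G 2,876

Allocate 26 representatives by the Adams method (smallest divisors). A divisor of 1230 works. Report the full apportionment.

With modified divisor 1230: modified quotas C 0.484, H 4.638, E 9.807, D 5.108, F 0.543, G 2.338.
Rounding up: C 1, H 5, E 10, D 6, F 1, G 3 (total 26).

C=1, H=5, E=10, D=6, F=1, G=3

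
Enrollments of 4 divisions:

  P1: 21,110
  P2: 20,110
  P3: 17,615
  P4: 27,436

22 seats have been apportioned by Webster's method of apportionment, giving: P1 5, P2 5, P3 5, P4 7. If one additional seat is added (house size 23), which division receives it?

P1

Priority for the next seat is population ÷ (current seats + 0.5).
Priorities: P1 3838.182, P2 3656.364, P3 3202.727, P4 3658.133.
Highest priority: P1.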